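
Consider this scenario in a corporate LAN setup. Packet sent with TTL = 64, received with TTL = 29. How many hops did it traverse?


Given: initial TTL = 64, received TTL = 29
Hops = initial TTL - received TTL
Hops = 64 - 29 = 35

35


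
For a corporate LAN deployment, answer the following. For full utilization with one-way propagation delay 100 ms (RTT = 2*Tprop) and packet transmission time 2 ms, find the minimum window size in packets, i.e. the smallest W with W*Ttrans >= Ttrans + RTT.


Given: Ttrans = 2 ms, RTT = 200 ms (= 2 * Tprop, Tprop = 100 ms)
Time until first ACK returns = Ttrans + RTT = 2 + 200 = 202 ms
Need W * Ttrans >= Ttrans + RTT  ->  W >= (Ttrans + RTT) / Ttrans
(Ttrans + RTT) / Ttrans = 202 / 2 = 101
W_min = ceil(101) = 101

101


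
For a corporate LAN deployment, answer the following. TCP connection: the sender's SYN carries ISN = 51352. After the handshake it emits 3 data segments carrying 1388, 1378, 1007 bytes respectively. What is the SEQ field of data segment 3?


The SYN occupies sequence number ISN = 51352, so the first data byte is ISN + 1 = 51353.
SEQ of data segment i = (ISN + 1) + sum of payload sizes of segments 1..i-1.
Segment 1: SEQ = 51353, payload = 1388 bytes
Segment 2: SEQ = 52741, payload = 1378 bytes
Segment 3: SEQ = 54119, payload = 1007 bytes
SEQ of segment 3 = 51353 + 1388 + 1378 = 54119

54119


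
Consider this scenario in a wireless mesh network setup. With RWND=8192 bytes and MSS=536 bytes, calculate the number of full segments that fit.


Given: RWND = 8192 bytes, MSS = 536 bytes
Full segments = floor(RWND / MSS)
Full segments = floor(8192 / 536)
Full segments = floor(15.2836) = 15

15


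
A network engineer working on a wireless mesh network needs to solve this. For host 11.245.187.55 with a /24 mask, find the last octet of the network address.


Given: IP = 11.245.187.55, prefix = /24
Subnet mask = 255.255.255.0
Last octet of IP: 55
Last octet of mask: 0
Network last octet = 55 AND 0 = 0

0


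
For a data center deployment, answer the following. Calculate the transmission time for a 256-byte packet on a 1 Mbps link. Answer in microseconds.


Given: packet = 256 bytes, bandwidth = 1 Mbps
Packet in bits = 256 * 8 = 2048 bits
Bandwidth = 1 * 10^6 = 1000000 bps
Time = 2048 / 1000000 seconds
Time in us = 2048 * 10^6 / 1000000 = 2048

2048


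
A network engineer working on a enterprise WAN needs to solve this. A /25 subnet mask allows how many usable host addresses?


Given: subnet mask /25
Host bits = 32 - 25 = 7
Total addresses = 2^7 = 128
Usable hosts = 128 - 2 (network + broadcast) = 126

126


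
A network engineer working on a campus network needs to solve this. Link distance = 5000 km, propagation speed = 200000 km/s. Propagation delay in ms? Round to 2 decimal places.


Given: distance = 5000 km, speed = 200000 km/s
Delay = distance / speed = 5000 / 200000 seconds
Delay in ms = 5000 * 1000 / 200000
Delay = 25.0000 ms
Rounded to 2 dp = 25.00 ms

25.00


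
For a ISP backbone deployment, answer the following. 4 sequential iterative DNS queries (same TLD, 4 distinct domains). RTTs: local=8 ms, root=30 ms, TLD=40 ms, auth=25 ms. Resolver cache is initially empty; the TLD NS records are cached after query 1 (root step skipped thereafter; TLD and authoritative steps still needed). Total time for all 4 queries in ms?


Lookup 1 (cold cache): local + root + TLD + auth = 8 + 30 + 40 + 25 = 103 ms
Lookups 2..4 (TLD NS cached -> skip root; new domain -> still ask TLD and auth): local + TLD + auth = 8 + 40 + 25 = 73 ms each
Remaining 3 lookups: 3 * 73 = 219 ms
Total = 103 + 219 = 322 ms

322


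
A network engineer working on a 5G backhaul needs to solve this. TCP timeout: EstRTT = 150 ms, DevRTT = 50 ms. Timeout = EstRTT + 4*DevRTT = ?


Given: EstRTT = 150 ms, DevRTT = 50 ms
Timeout = EstRTT + 4 * DevRTT
4 * DevRTT = 4 * 50 = 200
Timeout = 150 + 200 = 350 ms

350


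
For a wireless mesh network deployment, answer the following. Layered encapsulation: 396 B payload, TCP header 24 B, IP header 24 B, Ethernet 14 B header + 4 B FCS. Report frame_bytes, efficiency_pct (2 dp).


TCP segment = 396 + 24 = 420 B
IP packet = 420 + 24 = 444 B
Ethernet frame = 444 + 14 + 4 = 462 B
Efficiency = app / frame = 396 / 462 = 0.857143 = 85.7143% -> 85.71% (2 dp)

462, 85.71


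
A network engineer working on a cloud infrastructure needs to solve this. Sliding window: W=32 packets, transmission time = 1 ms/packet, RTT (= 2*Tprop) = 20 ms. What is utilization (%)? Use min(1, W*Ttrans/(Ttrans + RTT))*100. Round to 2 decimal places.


Given: W = 32, Ttrans = 1 ms, RTT = 20 ms (= 2 * Tprop, Tprop = 10 ms)
Cycle time = Ttrans + RTT = 1 + 20 = 21 ms (first packet sent until its ACK returns)
W * Ttrans = 32 * 1 = 32 ms of sending per cycle
W * Ttrans / (Ttrans + RTT) = 32 / 21 = 1.523810
U = min(1, 1.523810) = 1.000000
U% = 100.00%

100.00


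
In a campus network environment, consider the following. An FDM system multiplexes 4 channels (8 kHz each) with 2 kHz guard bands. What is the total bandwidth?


Given: 4 channels, 8 kHz each, guard = 2 kHz
Channel bandwidth = 4 * 8 = 32 kHz
Guard bands = 3 gaps * 2 kHz = 6 kHz
Total = 32 + 6 = 38 kHz

38


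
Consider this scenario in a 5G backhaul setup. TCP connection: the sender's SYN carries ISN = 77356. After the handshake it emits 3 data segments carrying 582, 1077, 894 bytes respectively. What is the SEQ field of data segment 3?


The SYN occupies sequence number ISN = 77356, so the first data byte is ISN + 1 = 77357.
SEQ of data segment i = (ISN + 1) + sum of payload sizes of segments 1..i-1.
Segment 1: SEQ = 77357, payload = 582 bytes
Segment 2: SEQ = 77939, payload = 1077 bytes
Segment 3: SEQ = 79016, payload = 894 bytes
SEQ of segment 3 = 77357 + 582 + 1077 = 79016

79016


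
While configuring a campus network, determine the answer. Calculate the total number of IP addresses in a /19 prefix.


Given: CIDR prefix /19
Host bits = 32 - 19 = 13
Total addresses = 2^13 = 8192

8192


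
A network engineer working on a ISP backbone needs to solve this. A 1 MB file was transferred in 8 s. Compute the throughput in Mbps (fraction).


Given: file = 1 MB, time = 8 s
File in Mb = 1 * 8 = 8 Mb
Throughput = 8 / 8 Mbps
Throughput = 1 Mbps

1


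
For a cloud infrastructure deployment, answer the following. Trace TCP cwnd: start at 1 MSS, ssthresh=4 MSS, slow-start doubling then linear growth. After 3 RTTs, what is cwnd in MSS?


RTT 0: cwnd = 1 MSS (initial)
RTT 1: cwnd = 2 MSS (slow start, doubled)
RTT 2: cwnd = 4 MSS (slow start, doubled)
RTT 3: cwnd = 5 MSS (congestion avoidance, +1)

5


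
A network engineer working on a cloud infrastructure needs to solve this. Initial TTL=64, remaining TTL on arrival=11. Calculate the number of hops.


Given: initial TTL = 64, received TTL = 11
Hops = initial TTL - received TTL
Hops = 64 - 11 = 53

53


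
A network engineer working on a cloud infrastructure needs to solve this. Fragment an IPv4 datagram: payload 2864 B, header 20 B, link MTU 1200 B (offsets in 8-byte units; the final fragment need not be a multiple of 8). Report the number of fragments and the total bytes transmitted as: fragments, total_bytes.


Max data per non-final fragment = floor((MTU - header)/8)*8 = floor((1200 - 20)/8)*8 = floor(1180/8)*8 = 1176 B
Final fragment needs no 8-byte alignment: it can carry up to MTU - header = 1180 B
Non-final fragments needed = ceil((payload - 1180) / 1176) = ceil(1684/1176) = ceil(1.4320) = 2
Number of fragments = 2 + 1 = 3
Fragment sizes (data): 2 * 1176 B + 512 B (last, 512 <= 1180 OK)
Total bytes sent = payload + n_frags * header = 2864 + 3*20 = 2864 + 60 = 2924 B

3, 2924


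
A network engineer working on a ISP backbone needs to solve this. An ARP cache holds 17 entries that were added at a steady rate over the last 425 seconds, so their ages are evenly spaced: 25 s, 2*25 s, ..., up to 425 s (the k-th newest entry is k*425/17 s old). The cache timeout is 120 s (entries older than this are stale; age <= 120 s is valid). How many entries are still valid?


Ages are k * 425/17 s for k = 1..17 (spacing = 25.0000 s).
Entry k is valid iff k * 425/17 <= 120 iff k <= 17 * 120 / 425 = 4.8000
n_valid = floor(4.8000) = 4
(n_stale = 17 - 4 = 13)

4


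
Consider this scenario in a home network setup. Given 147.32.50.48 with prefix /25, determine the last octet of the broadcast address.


Given: IP = 147.32.50.48, prefix = /25
Host bits = 32 - 25 = 7
Network last octet = 48 AND mask = 0
Host part size = 2^7 - 1 = 127
Broadcast last octet = 0 OR 127 = 127

127


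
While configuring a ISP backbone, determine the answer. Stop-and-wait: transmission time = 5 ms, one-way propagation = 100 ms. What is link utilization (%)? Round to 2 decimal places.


Given: Ttrans = 5 ms, Tprop = 100 ms
RTT = 2 * Tprop = 2 * 100 = 200 ms
U = Ttrans / (Ttrans + RTT)
U = 5 / (5 + 200)
U = 5 / 205 = 0.02439
U% = 2.44%

2.44


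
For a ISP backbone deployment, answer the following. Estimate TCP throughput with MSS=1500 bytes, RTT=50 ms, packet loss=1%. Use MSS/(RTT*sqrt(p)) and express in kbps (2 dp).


Given: MSS = 1500 bytes, RTT = 50 ms, loss = 1%
RTT in seconds = 50 / 1000 = 0.05
Loss rate = 1% = 0.01
sqrt(loss) = sqrt(0.01) = 0.1
Throughput (bytes/s) = 1500 / (0.05 * 0.1) = 300000.0000
Throughput (kbps) = 300000.0000 * 8 / 1000 = 2400.000000 -> 2400.00 kbps (2 dp)

2400.00


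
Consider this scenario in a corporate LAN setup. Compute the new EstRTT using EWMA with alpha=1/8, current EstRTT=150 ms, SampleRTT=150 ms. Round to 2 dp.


Given: EstRTT = 150 ms, SampleRTT = 150 ms, alpha = 1/8
New EstRTT = (1 - alpha) * EstRTT + alpha * SampleRTT
(7/8) * 150 = 131.25
(1/8) * 150 = 18.75
New EstRTT = 131.25 + 18.75 = 150 ms -> 150.00 ms (2 dp)

150.00


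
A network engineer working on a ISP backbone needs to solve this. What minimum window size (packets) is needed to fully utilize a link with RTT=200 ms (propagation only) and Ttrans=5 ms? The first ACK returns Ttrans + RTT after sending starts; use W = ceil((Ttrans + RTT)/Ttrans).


Given: Ttrans = 5 ms, RTT = 200 ms (= 2 * Tprop, Tprop = 100 ms)
Time until first ACK returns = Ttrans + RTT = 5 + 200 = 205 ms
Need W * Ttrans >= Ttrans + RTT  ->  W >= (Ttrans + RTT) / Ttrans
(Ttrans + RTT) / Ttrans = 205 / 5 = 41
W_min = ceil(41) = 41

41


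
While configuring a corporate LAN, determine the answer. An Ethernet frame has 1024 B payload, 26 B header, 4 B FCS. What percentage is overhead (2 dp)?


Given: payload = 1024 B, header = 26 B, trailer = 4 B
Overhead bytes = header + trailer = 26 + 4 = 30
Total frame = payload + overhead = 1024 + 30 = 1054
Overhead % = 30 / 1054 * 100 = 2.8463% -> 2.85% (2 dp)

2.85


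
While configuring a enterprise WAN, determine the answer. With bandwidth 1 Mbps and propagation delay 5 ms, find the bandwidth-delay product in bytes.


Given: bandwidth = 1 Mbps, delay = 5 ms
BDP in bits = 1 * 10^6 * 5 / 1000
BDP in bits = 5000
BDP in bytes = 5000 / 8 = 625

625


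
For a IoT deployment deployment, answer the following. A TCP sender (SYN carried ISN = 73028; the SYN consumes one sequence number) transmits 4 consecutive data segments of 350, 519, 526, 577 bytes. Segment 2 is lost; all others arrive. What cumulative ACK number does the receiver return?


SYN uses sequence number 73028; first data byte = ISN + 1 = 73029.
Segment 1: SEQ = 73029, len = 350 B, covers [73029, 73378]
Segment 2: SEQ = 73379, len = 519 B, covers [73379, 73897] [LOST]
Segment 3: SEQ = 73898, len = 526 B, covers [73898, 74423]
Segment 4: SEQ = 74424, len = 577 B, covers [74424, 75000]
In-order data received: bytes [73029, 73378] (segments 1..1).
Segment 2 missing -> gap begins at byte 73379; later segments buffered out of order.
Cumulative ACK = next expected in-order byte = 73029 + 350 = 73379

73379


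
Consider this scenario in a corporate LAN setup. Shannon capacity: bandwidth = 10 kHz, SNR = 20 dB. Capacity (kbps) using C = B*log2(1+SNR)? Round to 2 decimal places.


Given: B = 10 kHz, SNR = 20 dB
SNR linear = 10^(20/10) = 100
1 + SNR = 101
log2(101) = 6.6582114828
C = 10 * 1000 * 6.6582114828 = 66582.1148 bps
C = 66.582115 kbps -> 66.58 kbps (2 dp)

66.58


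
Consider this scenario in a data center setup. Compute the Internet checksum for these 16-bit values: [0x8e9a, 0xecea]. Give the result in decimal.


Given words: [0x8e9a, 0xecea]
Step 1: Sum all words
Raw sum = 36506 + 60650 = 97156
Step 2: Fold carry: (31620 + 1) = 31621
One's complement = ~31621 & 0xFFFF = 33914

33914


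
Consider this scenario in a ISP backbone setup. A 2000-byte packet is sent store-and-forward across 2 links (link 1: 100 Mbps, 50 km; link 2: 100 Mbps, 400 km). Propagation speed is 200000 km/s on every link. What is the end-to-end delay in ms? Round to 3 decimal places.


Packet = 2000 bytes = 16000 bits. Store-and-forward: sum (t_trans + t_prop) per link.
Link 1: t_trans = 16000/(100*10^6) s = 0.1600 ms; t_prop = 50/200000 s = 0.2500 ms; subtotal = 0.4100 ms
Link 2: t_trans = 16000/(100*10^6) s = 0.1600 ms; t_prop = 400/200000 s = 2.0000 ms; subtotal = 2.1600 ms
End-to-end = 0.4100 + 2.1600 = 2.5700 ms -> 2.570 ms (3 dp)

2.570


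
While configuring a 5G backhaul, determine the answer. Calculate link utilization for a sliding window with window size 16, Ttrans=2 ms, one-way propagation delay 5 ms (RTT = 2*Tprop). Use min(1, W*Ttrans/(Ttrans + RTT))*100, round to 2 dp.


Given: W = 16, Ttrans = 2 ms, RTT = 10 ms (= 2 * Tprop, Tprop = 5 ms)
Cycle time = Ttrans + RTT = 2 + 10 = 12 ms (first packet sent until its ACK returns)
W * Ttrans = 16 * 2 = 32 ms of sending per cycle
W * Ttrans / (Ttrans + RTT) = 32 / 12 = 2.666667
U = min(1, 2.666667) = 1.000000
U% = 100.00%

100.00


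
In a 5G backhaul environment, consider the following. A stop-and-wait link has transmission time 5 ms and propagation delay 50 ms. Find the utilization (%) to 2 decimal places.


Given: Ttrans = 5 ms, Tprop = 50 ms
RTT = 2 * Tprop = 2 * 50 = 100 ms
U = Ttrans / (Ttrans + RTT)
U = 5 / (5 + 100)
U = 5 / 105 = 0.047619
U% = 4.76%

4.76


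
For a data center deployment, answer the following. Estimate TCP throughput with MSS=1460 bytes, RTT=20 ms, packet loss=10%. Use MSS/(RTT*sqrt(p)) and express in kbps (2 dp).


Given: MSS = 1460 bytes, RTT = 20 ms, loss = 10%
RTT in seconds = 20 / 1000 = 0.02
Loss rate = 10% = 0.1
sqrt(loss) = sqrt(0.1) = 0.316227766017
Throughput (bytes/s) = 1460 / (0.02 * 0.316227766017) = 230846.2692
Throughput (kbps) = 230846.2692 * 8 / 1000 = 1846.770154 -> 1846.77 kbps (2 dp)

1846.77


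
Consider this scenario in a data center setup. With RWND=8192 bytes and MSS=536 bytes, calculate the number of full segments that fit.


Given: RWND = 8192 bytes, MSS = 536 bytes
Full segments = floor(RWND / MSS)
Full segments = floor(8192 / 536)
Full segments = floor(15.2836) = 15

15


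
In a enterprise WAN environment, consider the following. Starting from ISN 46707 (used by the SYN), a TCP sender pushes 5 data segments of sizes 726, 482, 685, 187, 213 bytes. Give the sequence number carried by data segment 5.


The SYN occupies sequence number ISN = 46707, so the first data byte is ISN + 1 = 46708.
SEQ of data segment i = (ISN + 1) + sum of payload sizes of segments 1..i-1.
Segment 1: SEQ = 46708, payload = 726 bytes
Segment 2: SEQ = 47434, payload = 482 bytes
Segment 3: SEQ = 47916, payload = 685 bytes
Segment 4: SEQ = 48601, payload = 187 bytes
Segment 5: SEQ = 48788, payload = 213 bytes
SEQ of segment 5 = 46708 + 726 + 482 + 685 + 187 = 48788

48788


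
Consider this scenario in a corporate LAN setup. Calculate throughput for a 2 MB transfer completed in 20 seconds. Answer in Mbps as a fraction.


Given: file = 2 MB, time = 20 s
File in Mb = 2 * 8 = 16 Mb
Throughput = 16 / 20 Mbps
Throughput = 4/5 Mbps

4/5


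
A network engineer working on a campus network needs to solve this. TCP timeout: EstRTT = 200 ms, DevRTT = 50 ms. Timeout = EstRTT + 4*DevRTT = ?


Given: EstRTT = 200 ms, DevRTT = 50 ms
Timeout = EstRTT + 4 * DevRTT
4 * DevRTT = 4 * 50 = 200
Timeout = 200 + 200 = 400 ms

400


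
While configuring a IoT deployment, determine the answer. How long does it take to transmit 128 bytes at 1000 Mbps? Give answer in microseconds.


Given: packet = 128 bytes, bandwidth = 1000 Mbps
Packet in bits = 128 * 8 = 1024 bits
Bandwidth = 1000 * 10^6 = 1000000000 bps
Time = 1024 / 1000000000 seconds
Time in us = 1024 * 10^6 / 1000000000 = 1.024

1.024


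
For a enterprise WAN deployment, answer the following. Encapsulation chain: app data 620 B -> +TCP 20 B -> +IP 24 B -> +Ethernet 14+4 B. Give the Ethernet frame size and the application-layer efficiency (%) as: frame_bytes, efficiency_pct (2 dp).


TCP segment = 620 + 20 = 640 B
IP packet = 640 + 24 = 664 B
Ethernet frame = 664 + 14 + 4 = 682 B
Efficiency = app / frame = 620 / 682 = 0.909091 = 90.9091% -> 90.91% (2 dp)

682, 90.91


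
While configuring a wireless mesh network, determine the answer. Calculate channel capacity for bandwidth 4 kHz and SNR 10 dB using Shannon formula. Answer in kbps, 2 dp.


Given: B = 4 kHz, SNR = 10 dB
SNR linear = 10^(10/10) = 10
1 + SNR = 11
log2(11) = 3.4594316186
C = 4 * 1000 * 3.4594316186 = 13837.7265 bps
C = 13.837726 kbps -> 13.84 kbps (2 dp)

13.84


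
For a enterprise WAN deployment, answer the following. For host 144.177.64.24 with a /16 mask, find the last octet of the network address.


Given: IP = 144.177.64.24, prefix = /16
Subnet mask = 255.255.0.0
Last octet of IP: 24
Last octet of mask: 0
Network last octet = 24 AND 0 = 0

0


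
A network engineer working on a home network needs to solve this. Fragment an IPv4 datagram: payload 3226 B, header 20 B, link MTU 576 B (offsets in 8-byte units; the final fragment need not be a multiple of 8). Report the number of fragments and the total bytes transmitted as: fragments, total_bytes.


Max data per non-final fragment = floor((MTU - header)/8)*8 = floor((576 - 20)/8)*8 = floor(556/8)*8 = 552 B
Final fragment needs no 8-byte alignment: it can carry up to MTU - header = 556 B
Non-final fragments needed = ceil((payload - 556) / 552) = ceil(2670/552) = ceil(4.8370) = 5
Number of fragments = 5 + 1 = 6
Fragment sizes (data): 5 * 552 B + 466 B (last, 466 <= 556 OK)
Total bytes sent = payload + n_frags * header = 3226 + 6*20 = 3226 + 120 = 3346 B

6, 3346


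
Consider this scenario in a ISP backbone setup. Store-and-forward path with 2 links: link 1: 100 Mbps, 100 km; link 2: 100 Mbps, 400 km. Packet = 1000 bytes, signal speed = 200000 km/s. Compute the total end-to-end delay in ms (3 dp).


Packet = 1000 bytes = 8000 bits. Store-and-forward: sum (t_trans + t_prop) per link.
Link 1: t_trans = 8000/(100*10^6) s = 0.0800 ms; t_prop = 100/200000 s = 0.5000 ms; subtotal = 0.5800 ms
Link 2: t_trans = 8000/(100*10^6) s = 0.0800 ms; t_prop = 400/200000 s = 2.0000 ms; subtotal = 2.0800 ms
End-to-end = 0.5800 + 2.0800 = 2.6600 ms -> 2.660 ms (3 dp)

2.660


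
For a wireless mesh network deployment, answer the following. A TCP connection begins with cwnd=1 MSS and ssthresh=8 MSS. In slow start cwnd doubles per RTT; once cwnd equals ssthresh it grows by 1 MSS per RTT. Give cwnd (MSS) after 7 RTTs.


RTT 0: cwnd = 1 MSS (initial)
RTT 1: cwnd = 2 MSS (slow start, doubled)
RTT 2: cwnd = 4 MSS (slow start, doubled)
RTT 3: cwnd = 8 MSS (slow start, doubled)
RTT 4: cwnd = 9 MSS (congestion avoidance, +1)
RTT 5: cwnd = 10 MSS (congestion avoidance, +1)
RTT 6: cwnd = 11 MSS (congestion avoidance, +1)
RTT 7: cwnd = 12 MSS (congestion avoidance, +1)

12


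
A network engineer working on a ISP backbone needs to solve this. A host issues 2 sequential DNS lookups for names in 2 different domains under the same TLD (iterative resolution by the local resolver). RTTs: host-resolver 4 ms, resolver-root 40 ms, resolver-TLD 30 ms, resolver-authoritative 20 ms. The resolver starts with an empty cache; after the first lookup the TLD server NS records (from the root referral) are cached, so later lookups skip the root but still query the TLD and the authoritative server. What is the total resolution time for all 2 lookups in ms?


Lookup 1 (cold cache): local + root + TLD + auth = 4 + 40 + 30 + 20 = 94 ms
Lookups 2..2 (TLD NS cached -> skip root; new domain -> still ask TLD and auth): local + TLD + auth = 4 + 30 + 20 = 54 ms each
Remaining 1 lookups: 1 * 54 = 54 ms
Total = 94 + 54 = 148 ms

148


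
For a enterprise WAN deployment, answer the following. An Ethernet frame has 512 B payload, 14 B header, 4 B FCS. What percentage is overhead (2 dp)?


Given: payload = 512 B, header = 14 B, trailer = 4 B
Overhead bytes = header + trailer = 14 + 4 = 18
Total frame = payload + overhead = 512 + 18 = 530
Overhead % = 18 / 530 * 100 = 3.3962% -> 3.40% (2 dp)

3.40


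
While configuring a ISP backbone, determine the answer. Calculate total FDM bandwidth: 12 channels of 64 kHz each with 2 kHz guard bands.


Given: 12 channels, 64 kHz each, guard = 2 kHz
Channel bandwidth = 12 * 64 = 768 kHz
Guard bands = 11 gaps * 2 kHz = 22 kHz
Total = 768 + 22 = 790 kHz

790


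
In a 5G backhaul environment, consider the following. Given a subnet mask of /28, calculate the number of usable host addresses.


Given: subnet mask /28
Host bits = 32 - 28 = 4
Total addresses = 2^4 = 16
Usable hosts = 16 - 2 (network + broadcast) = 14

14


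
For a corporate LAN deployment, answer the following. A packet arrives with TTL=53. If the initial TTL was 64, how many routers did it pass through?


Given: initial TTL = 64, received TTL = 53
Hops = initial TTL - received TTL
Hops = 64 - 53 = 11

11


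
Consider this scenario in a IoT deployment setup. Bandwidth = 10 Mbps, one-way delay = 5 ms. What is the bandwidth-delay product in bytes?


Given: bandwidth = 10 Mbps, delay = 5 ms
BDP in bits = 10 * 10^6 * 5 / 1000
BDP in bits = 50000
BDP in bytes = 50000 / 8 = 6250

6250


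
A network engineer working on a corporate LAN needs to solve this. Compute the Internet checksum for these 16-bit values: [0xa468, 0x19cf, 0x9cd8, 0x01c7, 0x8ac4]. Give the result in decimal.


Given words: [0xa468, 0x19cf, 0x9cd8, 0x01c7, 0x8ac4]
Step 1: Sum all words
Raw sum = 42088 + 6607 + 40152 + 455 + 35524 = 124826
Step 2: Fold carry: (59290 + 1) = 59291
One's complement = ~59291 & 0xFFFF = 6244

6244


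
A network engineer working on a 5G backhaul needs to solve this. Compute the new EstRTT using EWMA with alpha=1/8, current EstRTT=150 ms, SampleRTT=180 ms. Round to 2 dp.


Given: EstRTT = 150 ms, SampleRTT = 180 ms, alpha = 1/8
New EstRTT = (1 - alpha) * EstRTT + alpha * SampleRTT
(7/8) * 150 = 131.25
(1/8) * 180 = 22.5
New EstRTT = 131.25 + 22.5 = 153.75 ms -> 153.75 ms (2 dp)

153.75


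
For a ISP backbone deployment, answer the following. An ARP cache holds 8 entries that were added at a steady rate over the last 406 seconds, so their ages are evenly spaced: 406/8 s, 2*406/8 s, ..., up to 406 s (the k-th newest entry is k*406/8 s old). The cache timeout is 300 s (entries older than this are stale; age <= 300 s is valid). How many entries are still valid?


Ages are k * 406/8 s for k = 1..8 (spacing = 50.7500 s).
Entry k is valid iff k * 406/8 <= 300 iff k <= 8 * 300 / 406 = 5.9113
n_valid = floor(5.9113) = 5
(n_stale = 8 - 5 = 3)

5


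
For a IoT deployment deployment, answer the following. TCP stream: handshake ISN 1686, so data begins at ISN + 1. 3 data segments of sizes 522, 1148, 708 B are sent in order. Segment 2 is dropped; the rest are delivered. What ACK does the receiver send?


SYN uses sequence number 1686; first data byte = ISN + 1 = 1687.
Segment 1: SEQ = 1687, len = 522 B, covers [1687, 2208]
Segment 2: SEQ = 2209, len = 1148 B, covers [2209, 3356] [LOST]
Segment 3: SEQ = 3357, len = 708 B, covers [3357, 4064]
In-order data received: bytes [1687, 2208] (segments 1..1).
Segment 2 missing -> gap begins at byte 2209; later segments buffered out of order.
Cumulative ACK = next expected in-order byte = 1687 + 522 = 2209

2209


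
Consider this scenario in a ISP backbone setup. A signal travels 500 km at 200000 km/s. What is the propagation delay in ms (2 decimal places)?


Given: distance = 500 km, speed = 200000 km/s
Delay = distance / speed = 500 / 200000 seconds
Delay in ms = 500 * 1000 / 200000
Delay = 2.5000 ms
Rounded to 2 dp = 2.50 ms

2.50


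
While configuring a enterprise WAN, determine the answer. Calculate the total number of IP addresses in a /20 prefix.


Given: CIDR prefix /20
Host bits = 32 - 20 = 12
Total addresses = 2^12 = 4096

4096


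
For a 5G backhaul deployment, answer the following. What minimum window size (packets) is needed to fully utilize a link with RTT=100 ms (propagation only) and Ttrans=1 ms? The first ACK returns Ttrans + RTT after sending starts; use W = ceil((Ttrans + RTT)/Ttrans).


Given: Ttrans = 1 ms, RTT = 100 ms (= 2 * Tprop, Tprop = 50 ms)
Time until first ACK returns = Ttrans + RTT = 1 + 100 = 101 ms
Need W * Ttrans >= Ttrans + RTT  ->  W >= (Ttrans + RTT) / Ttrans
(Ttrans + RTT) / Ttrans = 101 / 1 = 101
W_min = ceil(101) = 101

101


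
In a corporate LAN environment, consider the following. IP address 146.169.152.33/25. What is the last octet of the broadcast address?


Given: IP = 146.169.152.33, prefix = /25
Host bits = 32 - 25 = 7
Network last octet = 33 AND mask = 0
Host part size = 2^7 - 1 = 127
Broadcast last octet = 0 OR 127 = 127

127


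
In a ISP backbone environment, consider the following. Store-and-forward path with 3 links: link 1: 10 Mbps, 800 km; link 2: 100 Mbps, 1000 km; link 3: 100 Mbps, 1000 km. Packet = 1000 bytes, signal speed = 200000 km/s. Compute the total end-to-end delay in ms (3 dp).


Packet = 1000 bytes = 8000 bits. Store-and-forward: sum (t_trans + t_prop) per link.
Link 1: t_trans = 8000/(10*10^6) s = 0.8000 ms; t_prop = 800/200000 s = 4.0000 ms; subtotal = 4.8000 ms
Link 2: t_trans = 8000/(100*10^6) s = 0.0800 ms; t_prop = 1000/200000 s = 5.0000 ms; subtotal = 5.0800 ms
Link 3: t_trans = 8000/(100*10^6) s = 0.0800 ms; t_prop = 1000/200000 s = 5.0000 ms; subtotal = 5.0800 ms
End-to-end = 4.8000 + 5.0800 + 5.0800 = 14.9600 ms -> 14.960 ms (3 dp)

14.960


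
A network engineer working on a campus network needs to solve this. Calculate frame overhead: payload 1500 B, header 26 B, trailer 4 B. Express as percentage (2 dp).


Given: payload = 1500 B, header = 26 B, trailer = 4 B
Overhead bytes = header + trailer = 26 + 4 = 30
Total frame = payload + overhead = 1500 + 30 = 1530
Overhead % = 30 / 1530 * 100 = 1.9608% -> 1.96% (2 dp)

1.96


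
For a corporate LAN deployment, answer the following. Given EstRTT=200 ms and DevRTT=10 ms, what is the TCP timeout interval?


Given: EstRTT = 200 ms, DevRTT = 10 ms
Timeout = EstRTT + 4 * DevRTT
4 * DevRTT = 4 * 10 = 40
Timeout = 200 + 40 = 240 ms

240


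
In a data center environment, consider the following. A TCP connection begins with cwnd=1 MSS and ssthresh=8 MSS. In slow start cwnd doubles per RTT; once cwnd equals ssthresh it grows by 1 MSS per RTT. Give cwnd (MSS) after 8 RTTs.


RTT 0: cwnd = 1 MSS (initial)
RTT 1: cwnd = 2 MSS (slow start, doubled)
RTT 2: cwnd = 4 MSS (slow start, doubled)
RTT 3: cwnd = 8 MSS (slow start, doubled)
RTT 4: cwnd = 9 MSS (congestion avoidance, +1)
RTT 5: cwnd = 10 MSS (congestion avoidance, +1)
RTT 6: cwnd = 11 MSS (congestion avoidance, +1)
RTT 7: cwnd = 12 MSS (congestion avoidance, +1)
RTT 8: cwnd = 13 MSS (congestion avoidance, +1)

13


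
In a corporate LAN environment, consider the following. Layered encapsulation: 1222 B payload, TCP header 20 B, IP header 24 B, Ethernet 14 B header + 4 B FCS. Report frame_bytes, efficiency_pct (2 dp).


TCP segment = 1222 + 20 = 1242 B
IP packet = 1242 + 24 = 1266 B
Ethernet frame = 1266 + 14 + 4 = 1284 B
Efficiency = app / frame = 1222 / 1284 = 0.951713 = 95.1713% -> 95.17% (2 dp)

1284, 95.17


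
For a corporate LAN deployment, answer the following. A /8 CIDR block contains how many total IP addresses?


Given: CIDR prefix /8
Host bits = 32 - 8 = 24
Total addresses = 2^24 = 16777216

16777216


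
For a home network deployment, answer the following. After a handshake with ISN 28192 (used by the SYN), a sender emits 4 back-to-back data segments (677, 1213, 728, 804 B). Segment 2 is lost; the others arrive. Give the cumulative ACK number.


SYN uses sequence number 28192; first data byte = ISN + 1 = 28193.
Segment 1: SEQ = 28193, len = 677 B, covers [28193, 28869]
Segment 2: SEQ = 28870, len = 1213 B, covers [28870, 30082] [LOST]
Segment 3: SEQ = 30083, len = 728 B, covers [30083, 30810]
Segment 4: SEQ = 30811, len = 804 B, covers [30811, 31614]
In-order data received: bytes [28193, 28869] (segments 1..1).
Segment 2 missing -> gap begins at byte 28870; later segments buffered out of order.
Cumulative ACK = next expected in-order byte = 28193 + 677 = 28870

28870


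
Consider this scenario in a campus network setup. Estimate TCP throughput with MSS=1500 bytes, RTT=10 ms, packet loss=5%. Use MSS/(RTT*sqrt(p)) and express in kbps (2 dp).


Given: MSS = 1500 bytes, RTT = 10 ms, loss = 5%
RTT in seconds = 10 / 1000 = 0.01
Loss rate = 5% = 0.05
sqrt(loss) = sqrt(0.05) = 0.223606797750
Throughput (bytes/s) = 1500 / (0.01 * 0.223606797750) = 670820.3932
Throughput (kbps) = 670820.3932 * 8 / 1000 = 5366.563146 -> 5366.56 kbps (2 dp)

5366.56


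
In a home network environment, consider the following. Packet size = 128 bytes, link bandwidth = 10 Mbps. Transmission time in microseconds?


Given: packet = 128 bytes, bandwidth = 10 Mbps
Packet in bits = 128 * 8 = 1024 bits
Bandwidth = 10 * 10^6 = 10000000 bps
Time = 1024 / 10000000 seconds
Time in us = 1024 * 10^6 / 10000000 = 102.4

102.4


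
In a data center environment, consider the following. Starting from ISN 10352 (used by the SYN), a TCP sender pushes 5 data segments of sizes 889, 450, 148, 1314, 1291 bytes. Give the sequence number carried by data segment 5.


The SYN occupies sequence number ISN = 10352, so the first data byte is ISN + 1 = 10353.
SEQ of data segment i = (ISN + 1) + sum of payload sizes of segments 1..i-1.
Segment 1: SEQ = 10353, payload = 889 bytes
Segment 2: SEQ = 11242, payload = 450 bytes
Segment 3: SEQ = 11692, payload = 148 bytes
Segment 4: SEQ = 11840, payload = 1314 bytes
Segment 5: SEQ = 13154, payload = 1291 bytes
SEQ of segment 5 = 10353 + 889 + 450 + 148 + 1314 = 13154

13154


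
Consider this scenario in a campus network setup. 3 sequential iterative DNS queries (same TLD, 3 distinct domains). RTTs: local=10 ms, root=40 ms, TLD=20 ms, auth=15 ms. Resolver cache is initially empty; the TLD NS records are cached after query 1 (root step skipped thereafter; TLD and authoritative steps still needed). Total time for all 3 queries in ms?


Lookup 1 (cold cache): local + root + TLD + auth = 10 + 40 + 20 + 15 = 85 ms
Lookups 2..3 (TLD NS cached -> skip root; new domain -> still ask TLD and auth): local + TLD + auth = 10 + 20 + 15 = 45 ms each
Remaining 2 lookups: 2 * 45 = 90 ms
Total = 85 + 90 = 175 ms

175


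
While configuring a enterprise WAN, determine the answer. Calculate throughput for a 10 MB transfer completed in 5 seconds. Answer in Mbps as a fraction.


Given: file = 10 MB, time = 5 s
File in Mb = 10 * 8 = 80 Mb
Throughput = 80 / 5 Mbps
Throughput = 16 Mbps

16


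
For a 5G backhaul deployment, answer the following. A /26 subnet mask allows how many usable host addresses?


Given: subnet mask /26
Host bits = 32 - 26 = 6
Total addresses = 2^6 = 64
Usable hosts = 64 - 2 (network + broadcast) = 62

62


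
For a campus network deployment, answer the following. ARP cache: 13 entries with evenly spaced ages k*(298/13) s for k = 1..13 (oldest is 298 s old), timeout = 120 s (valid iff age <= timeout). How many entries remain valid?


Ages are k * 298/13 s for k = 1..13 (spacing = 22.9231 s).
Entry k is valid iff k * 298/13 <= 120 iff k <= 13 * 120 / 298 = 5.2349
n_valid = floor(5.2349) = 5
(n_stale = 13 - 5 = 8)

5


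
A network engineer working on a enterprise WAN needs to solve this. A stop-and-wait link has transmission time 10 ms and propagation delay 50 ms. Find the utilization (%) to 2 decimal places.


Given: Ttrans = 10 ms, Tprop = 50 ms
RTT = 2 * Tprop = 2 * 50 = 100 ms
U = Ttrans / (Ttrans + RTT)
U = 10 / (10 + 100)
U = 10 / 110 = 0.090909
U% = 9.09%

9.09


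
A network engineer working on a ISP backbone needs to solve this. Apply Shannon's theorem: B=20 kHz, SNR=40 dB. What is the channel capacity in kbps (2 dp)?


Given: B = 20 kHz, SNR = 40 dB
SNR linear = 10^(40/10) = 10000
1 + SNR = 10001
log2(10001) = 13.2878566418
C = 20 * 1000 * 13.2878566418 = 265757.1328 bps
C = 265.757133 kbps -> 265.76 kbps (2 dp)

265.76


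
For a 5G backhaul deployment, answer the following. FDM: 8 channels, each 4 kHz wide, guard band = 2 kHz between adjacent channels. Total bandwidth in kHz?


Given: 8 channels, 4 kHz each, guard = 2 kHz
Channel bandwidth = 8 * 4 = 32 kHz
Guard bands = 7 gaps * 2 kHz = 14 kHz
Total = 32 + 14 = 46 kHz

46


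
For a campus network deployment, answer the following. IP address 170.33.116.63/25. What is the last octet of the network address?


Given: IP = 170.33.116.63, prefix = /25
Subnet mask = 255.255.255.128
Last octet of IP: 63
Last octet of mask: 128
Network last octet = 63 AND 128 = 0

0


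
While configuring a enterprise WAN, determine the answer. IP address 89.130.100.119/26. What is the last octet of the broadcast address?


Given: IP = 89.130.100.119, prefix = /26
Host bits = 32 - 26 = 6
Network last octet = 119 AND mask = 64
Host part size = 2^6 - 1 = 63
Broadcast last octet = 64 OR 63 = 127

127


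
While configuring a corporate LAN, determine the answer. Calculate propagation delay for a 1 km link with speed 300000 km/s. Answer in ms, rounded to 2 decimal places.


Given: distance = 1 km, speed = 300000 km/s
Delay = distance / speed = 1 / 300000 seconds
Delay in ms = 1 * 1000 / 300000
Delay = 0.0033 ms
Rounded to 2 dp = 0.00 ms

0.00


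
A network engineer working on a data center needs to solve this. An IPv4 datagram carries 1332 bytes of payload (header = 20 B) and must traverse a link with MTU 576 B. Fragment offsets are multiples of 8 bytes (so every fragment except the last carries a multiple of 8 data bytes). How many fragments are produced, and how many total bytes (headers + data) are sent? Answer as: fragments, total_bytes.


Max data per non-final fragment = floor((MTU - header)/8)*8 = floor((576 - 20)/8)*8 = floor(556/8)*8 = 552 B
Final fragment needs no 8-byte alignment: it can carry up to MTU - header = 556 B
Non-final fragments needed = ceil((payload - 556) / 552) = ceil(776/552) = ceil(1.4058) = 2
Number of fragments = 2 + 1 = 3
Fragment sizes (data): 2 * 552 B + 228 B (last, 228 <= 556 OK)
Total bytes sent = payload + n_frags * header = 1332 + 3*20 = 1332 + 60 = 1392 B

3, 1392


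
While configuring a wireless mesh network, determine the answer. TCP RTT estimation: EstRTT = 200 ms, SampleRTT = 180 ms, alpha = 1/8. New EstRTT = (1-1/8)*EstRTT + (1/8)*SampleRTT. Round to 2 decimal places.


Given: EstRTT = 200 ms, SampleRTT = 180 ms, alpha = 1/8
New EstRTT = (1 - alpha) * EstRTT + alpha * SampleRTT
(7/8) * 200 = 175
(1/8) * 180 = 22.5
New EstRTT = 175 + 22.5 = 197.5 ms -> 197.50 ms (2 dp)

197.50


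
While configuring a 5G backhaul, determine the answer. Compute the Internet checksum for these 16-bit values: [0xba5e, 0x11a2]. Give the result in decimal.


Given words: [0xba5e, 0x11a2]
Step 1: Sum all words
Raw sum = 47710 + 4514 = 52224
One's complement = ~52224 & 0xFFFF = 13311

13311


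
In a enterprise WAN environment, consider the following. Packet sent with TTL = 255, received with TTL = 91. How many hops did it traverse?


Given: initial TTL = 255, received TTL = 91
Hops = initial TTL - received TTL
Hops = 255 - 91 = 164

164


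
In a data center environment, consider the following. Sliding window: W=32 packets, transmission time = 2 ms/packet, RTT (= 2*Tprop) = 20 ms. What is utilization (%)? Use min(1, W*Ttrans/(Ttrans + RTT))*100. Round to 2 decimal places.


Given: W = 32, Ttrans = 2 ms, RTT = 20 ms (= 2 * Tprop, Tprop = 10 ms)
Cycle time = Ttrans + RTT = 2 + 20 = 22 ms (first packet sent until its ACK returns)
W * Ttrans = 32 * 2 = 64 ms of sending per cycle
W * Ttrans / (Ttrans + RTT) = 64 / 22 = 2.909091
U = min(1, 2.909091) = 1.000000
U% = 100.00%

100.00


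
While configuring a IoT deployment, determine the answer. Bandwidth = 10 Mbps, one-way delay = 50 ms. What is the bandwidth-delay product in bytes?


Given: bandwidth = 10 Mbps, delay = 50 ms
BDP in bits = 10 * 10^6 * 50 / 1000
BDP in bits = 500000
BDP in bytes = 500000 / 8 = 62500

62500


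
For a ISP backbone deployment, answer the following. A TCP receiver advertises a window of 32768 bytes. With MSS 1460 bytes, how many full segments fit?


Given: RWND = 32768 bytes, MSS = 1460 bytes
Full segments = floor(RWND / MSS)
Full segments = floor(32768 / 1460)
Full segments = floor(22.4438) = 22

22


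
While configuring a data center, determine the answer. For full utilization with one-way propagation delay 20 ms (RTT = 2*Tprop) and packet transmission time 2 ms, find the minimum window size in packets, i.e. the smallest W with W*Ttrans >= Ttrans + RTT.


Given: Ttrans = 2 ms, RTT = 40 ms (= 2 * Tprop, Tprop = 20 ms)
Time until first ACK returns = Ttrans + RTT = 2 + 40 = 42 ms
Need W * Ttrans >= Ttrans + RTT  ->  W >= (Ttrans + RTT) / Ttrans
(Ttrans + RTT) / Ttrans = 42 / 2 = 21
W_min = ceil(21) = 21

21


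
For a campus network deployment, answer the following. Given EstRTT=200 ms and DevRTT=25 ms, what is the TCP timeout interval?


Given: EstRTT = 200 ms, DevRTT = 25 ms
Timeout = EstRTT + 4 * DevRTT
4 * DevRTT = 4 * 25 = 100
Timeout = 200 + 100 = 300 ms

300


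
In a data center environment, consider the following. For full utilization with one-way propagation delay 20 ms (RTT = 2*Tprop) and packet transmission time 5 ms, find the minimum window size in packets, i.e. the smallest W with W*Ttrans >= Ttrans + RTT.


Given: Ttrans = 5 ms, RTT = 40 ms (= 2 * Tprop, Tprop = 20 ms)
Time until first ACK returns = Ttrans + RTT = 5 + 40 = 45 ms
Need W * Ttrans >= Ttrans + RTT  ->  W >= (Ttrans + RTT) / Ttrans
(Ttrans + RTT) / Ttrans = 45 / 5 = 9
W_min = ceil(9) = 9

9


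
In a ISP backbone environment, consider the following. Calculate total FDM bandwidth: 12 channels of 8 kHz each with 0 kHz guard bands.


Given: 12 channels, 8 kHz each, guard = 0 kHz
Channel bandwidth = 12 * 8 = 96 kHz
Guard bands = 11 gaps * 0 kHz = 0 kHz
Total = 96 + 0 = 96 kHz

96


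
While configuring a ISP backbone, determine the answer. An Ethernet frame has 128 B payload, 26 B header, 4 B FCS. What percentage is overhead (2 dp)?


Given: payload = 128 B, header = 26 B, trailer = 4 B
Overhead bytes = header + trailer = 26 + 4 = 30
Total frame = payload + overhead = 128 + 30 = 158
Overhead % = 30 / 158 * 100 = 18.9873% -> 18.99% (2 dp)

18.99


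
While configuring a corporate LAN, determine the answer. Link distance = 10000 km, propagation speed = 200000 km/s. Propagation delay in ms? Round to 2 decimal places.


Given: distance = 10000 km, speed = 200000 km/s
Delay = distance / speed = 10000 / 200000 seconds
Delay in ms = 10000 * 1000 / 200000
Delay = 50.0000 ms
Rounded to 2 dp = 50.00 ms

50.00


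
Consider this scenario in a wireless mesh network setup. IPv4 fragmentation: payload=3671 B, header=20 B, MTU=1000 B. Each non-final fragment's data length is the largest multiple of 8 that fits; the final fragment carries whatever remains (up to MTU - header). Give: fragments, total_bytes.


Max data per non-final fragment = floor((MTU - header)/8)*8 = floor((1000 - 20)/8)*8 = floor(980/8)*8 = 976 B
Final fragment needs no 8-byte alignment: it can carry up to MTU - header = 980 B
Non-final fragments needed = ceil((payload - 980) / 976) = ceil(2691/976) = ceil(2.7572) = 3
Number of fragments = 3 + 1 = 4
Fragment sizes (data): 3 * 976 B + 743 B (last, 743 <= 980 OK)
Total bytes sent = payload + n_frags * header = 3671 + 4*20 = 3671 + 80 = 3751 B

4, 3751
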